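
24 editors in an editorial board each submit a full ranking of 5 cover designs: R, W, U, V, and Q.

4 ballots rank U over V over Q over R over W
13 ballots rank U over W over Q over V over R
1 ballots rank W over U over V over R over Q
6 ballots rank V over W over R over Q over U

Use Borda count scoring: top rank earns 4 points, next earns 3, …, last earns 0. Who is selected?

U

Borda scores:
  R: 4·1 + 13·0 + 1 + 6·2 = 17
  W: 4·0 + 13·3 + 4 + 6·3 = 61
  U: 4·4 + 13·4 + 3 + 6·0 = 71
  V: 4·3 + 13·1 + 2 + 6·4 = 51
  Q: 4·2 + 13·2 + 0 + 6·1 = 40
U has the highest total.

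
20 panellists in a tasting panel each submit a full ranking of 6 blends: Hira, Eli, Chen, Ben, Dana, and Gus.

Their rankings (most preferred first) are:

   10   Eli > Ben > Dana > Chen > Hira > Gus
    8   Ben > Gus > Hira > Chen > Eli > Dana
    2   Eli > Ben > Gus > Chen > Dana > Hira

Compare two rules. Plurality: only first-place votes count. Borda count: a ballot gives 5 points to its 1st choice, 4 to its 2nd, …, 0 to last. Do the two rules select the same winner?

No

Plurality first-place counts: Hira 0, Eli 12, Chen 0, Ben 8, Dana 0, Gus 0 → Eli.
Borda totals: Hira 34, Eli 68, Chen 40, Ben 88, Dana 32, Gus 38 → Ben.
The two rules disagree: plurality picks Eli, Borda picks Ben.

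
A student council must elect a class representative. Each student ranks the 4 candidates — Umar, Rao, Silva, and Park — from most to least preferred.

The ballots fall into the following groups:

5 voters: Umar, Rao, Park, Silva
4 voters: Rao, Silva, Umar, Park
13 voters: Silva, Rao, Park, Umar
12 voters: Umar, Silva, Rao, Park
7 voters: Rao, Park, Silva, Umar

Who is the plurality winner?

Umar

First-place vote totals:
  Umar: 17
  Rao: 11
  Silva: 13
  Park: 0
Umar has the most first-place votes.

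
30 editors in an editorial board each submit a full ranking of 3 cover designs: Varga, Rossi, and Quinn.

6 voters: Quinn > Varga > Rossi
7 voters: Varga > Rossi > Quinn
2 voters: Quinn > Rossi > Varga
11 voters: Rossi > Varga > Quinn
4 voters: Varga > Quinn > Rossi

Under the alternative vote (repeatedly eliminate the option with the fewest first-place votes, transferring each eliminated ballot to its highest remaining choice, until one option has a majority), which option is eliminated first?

Quinn

Round 1: Varga 11, Rossi 11, Quinn 8. Quinn has the fewest and is eliminated.
Round 2: Varga 17, Rossi 13. Varga has a majority.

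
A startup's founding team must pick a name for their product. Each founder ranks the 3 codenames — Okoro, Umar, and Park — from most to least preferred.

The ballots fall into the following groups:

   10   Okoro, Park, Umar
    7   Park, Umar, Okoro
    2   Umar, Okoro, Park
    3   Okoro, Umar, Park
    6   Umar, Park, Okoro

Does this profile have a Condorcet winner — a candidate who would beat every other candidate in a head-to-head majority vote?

No

Head-to-head results (28 voters total):
Okoro vs Umar: Umar wins 15–13.
Okoro vs Park: Okoro wins 15–13.
Umar vs Park: Park wins 17–11.
No candidate beats all others: Okoro beats Park beats Umar beats Okoro, a majority cycle.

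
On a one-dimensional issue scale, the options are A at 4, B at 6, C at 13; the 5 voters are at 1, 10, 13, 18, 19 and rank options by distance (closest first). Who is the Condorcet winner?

C

With single-peaked preferences on a line, the Condorcet winner is the candidate closest to the median voter.
The median voter (position 13) is closest to C at 13.
Check: C vs B — voters closer to C: 4 of 5.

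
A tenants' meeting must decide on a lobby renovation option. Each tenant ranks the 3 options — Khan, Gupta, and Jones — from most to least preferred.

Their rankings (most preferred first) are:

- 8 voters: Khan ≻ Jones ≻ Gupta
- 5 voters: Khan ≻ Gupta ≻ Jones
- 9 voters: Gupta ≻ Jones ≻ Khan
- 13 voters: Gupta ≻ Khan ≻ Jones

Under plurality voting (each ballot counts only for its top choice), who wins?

Gupta

First-place vote totals:
  Khan: 13
  Gupta: 22
  Jones: 0
Gupta has the most first-place votes.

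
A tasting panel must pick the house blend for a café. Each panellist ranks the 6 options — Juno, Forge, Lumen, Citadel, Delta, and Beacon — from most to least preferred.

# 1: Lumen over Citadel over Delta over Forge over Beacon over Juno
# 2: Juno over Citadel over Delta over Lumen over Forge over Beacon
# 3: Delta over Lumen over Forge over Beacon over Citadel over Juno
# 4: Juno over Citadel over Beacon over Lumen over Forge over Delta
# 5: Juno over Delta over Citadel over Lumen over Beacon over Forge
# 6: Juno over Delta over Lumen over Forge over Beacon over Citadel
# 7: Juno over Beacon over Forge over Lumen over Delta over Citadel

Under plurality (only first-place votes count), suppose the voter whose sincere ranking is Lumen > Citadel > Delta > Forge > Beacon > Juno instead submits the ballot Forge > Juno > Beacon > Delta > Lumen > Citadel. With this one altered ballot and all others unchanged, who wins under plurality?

First-place totals with the altered ballot: Juno 5, Forge 1, Lumen 0, Citadel 0, Delta 1, Beacon 0.
The winner is unchanged: still Juno.

Juno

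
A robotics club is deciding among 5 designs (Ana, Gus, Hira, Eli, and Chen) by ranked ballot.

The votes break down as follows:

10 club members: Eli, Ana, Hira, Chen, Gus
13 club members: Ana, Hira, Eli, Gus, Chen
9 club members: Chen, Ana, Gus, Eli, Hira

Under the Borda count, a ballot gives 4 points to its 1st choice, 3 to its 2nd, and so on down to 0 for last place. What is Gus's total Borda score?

31

Borda scores:
  Ana: 10·3 + 13·4 + 9·3 = 109
  Gus: 10·0 + 13·1 + 9·2 = 31
  Hira: 10·2 + 13·3 + 9·0 = 59
  Eli: 10·4 + 13·2 + 9·1 = 75
  Chen: 10·1 + 13·0 + 9·4 = 46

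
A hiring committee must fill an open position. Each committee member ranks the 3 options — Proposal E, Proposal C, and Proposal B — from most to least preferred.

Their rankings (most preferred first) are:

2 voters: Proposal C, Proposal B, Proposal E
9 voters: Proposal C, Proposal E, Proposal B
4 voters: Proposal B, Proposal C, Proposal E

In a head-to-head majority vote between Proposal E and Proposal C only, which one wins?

Proposal C

Ballots ranking Proposal E above Proposal C: 0.
Ballots ranking Proposal C above Proposal E: 2+9+4 = 15.
Proposal C wins the head-to-head, 15–0.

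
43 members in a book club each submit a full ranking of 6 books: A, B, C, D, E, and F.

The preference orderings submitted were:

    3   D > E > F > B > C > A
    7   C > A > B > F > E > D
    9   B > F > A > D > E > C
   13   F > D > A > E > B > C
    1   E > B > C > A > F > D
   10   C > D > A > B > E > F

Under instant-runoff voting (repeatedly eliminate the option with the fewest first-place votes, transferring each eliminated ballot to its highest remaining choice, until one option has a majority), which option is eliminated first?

A

Round 1: C 17, F 13, B 9, D 3, E 1, A 0. A has the fewest and is eliminated.
Round 2: C 17, F 13, B 9, D 3, E 1. E has the fewest and is eliminated.
Round 3: C 17, F 13, B 10, D 3. D has the fewest and is eliminated.
Round 4: C 17, F 16, B 10. B has the fewest and is eliminated.
Round 5: F 25, C 18. F has a majority.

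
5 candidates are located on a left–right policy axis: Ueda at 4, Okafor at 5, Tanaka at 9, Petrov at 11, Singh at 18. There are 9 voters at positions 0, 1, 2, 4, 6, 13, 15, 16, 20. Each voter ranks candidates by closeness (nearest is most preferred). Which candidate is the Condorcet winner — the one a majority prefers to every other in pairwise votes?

Okafor

With single-peaked preferences on a line, the Condorcet winner is the candidate closest to the median voter.
The median voter (position 6) is closest to Okafor at 5.
Check: Okafor vs Petrov — voters closer to Okafor: 5 of 9.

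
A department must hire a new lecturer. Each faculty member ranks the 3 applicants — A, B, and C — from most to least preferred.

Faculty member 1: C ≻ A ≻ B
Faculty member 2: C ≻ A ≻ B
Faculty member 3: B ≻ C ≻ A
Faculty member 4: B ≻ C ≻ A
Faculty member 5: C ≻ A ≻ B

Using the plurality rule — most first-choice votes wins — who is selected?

C

First-place vote totals:
  A: 0
  B: 2
  C: 3
C has the most first-place votes.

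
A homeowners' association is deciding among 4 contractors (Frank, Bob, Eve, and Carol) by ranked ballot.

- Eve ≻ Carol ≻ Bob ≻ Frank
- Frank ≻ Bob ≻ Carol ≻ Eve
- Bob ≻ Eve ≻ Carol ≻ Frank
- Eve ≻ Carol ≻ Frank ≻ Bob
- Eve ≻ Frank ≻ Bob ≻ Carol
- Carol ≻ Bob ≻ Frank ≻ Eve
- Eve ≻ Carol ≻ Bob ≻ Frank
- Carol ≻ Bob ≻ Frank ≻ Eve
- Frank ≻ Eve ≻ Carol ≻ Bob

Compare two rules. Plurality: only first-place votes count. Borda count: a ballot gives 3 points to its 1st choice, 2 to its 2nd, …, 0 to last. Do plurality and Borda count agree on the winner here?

Plurality first-place counts: Frank 2, Bob 1, Eve 4, Carol 2 → Eve.
Borda totals: Frank 11, Bob 12, Eve 16, Carol 15 → Eve.
The two rules agree on Eve.

Yes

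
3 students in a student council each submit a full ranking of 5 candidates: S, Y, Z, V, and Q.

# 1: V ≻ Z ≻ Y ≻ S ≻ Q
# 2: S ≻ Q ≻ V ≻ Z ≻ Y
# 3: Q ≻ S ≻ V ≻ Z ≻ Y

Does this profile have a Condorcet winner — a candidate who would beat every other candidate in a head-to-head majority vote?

Head-to-head results (3 voters total):
S vs Y: S wins 2–1.
S vs Z: S wins 2–1.
S vs V: S wins 2–1.
S vs Q: S wins 2–1.
Y vs Z: Z wins 3–0.
Y vs V: V wins 3–0.
Y vs Q: Q wins 2–1.
Z vs V: V wins 3–0.
Z vs Q: Q wins 2–1.
V vs Q: Q wins 2–1.
S beats each rival — Y (2–1), Z (2–1), V (2–1), Q (2–1) — so S is the Condorcet winner.

Yes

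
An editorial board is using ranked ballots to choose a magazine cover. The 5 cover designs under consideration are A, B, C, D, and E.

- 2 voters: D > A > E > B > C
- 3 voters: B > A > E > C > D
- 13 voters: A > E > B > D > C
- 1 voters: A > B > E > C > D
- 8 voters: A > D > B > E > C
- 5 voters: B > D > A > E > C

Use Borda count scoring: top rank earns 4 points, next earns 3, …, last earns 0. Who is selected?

Borda scores:
  A: 2·3 + 3·3 + 13·4 + 4 + 8·4 + 5·2 = 113
  B: 2·1 + 3·4 + 13·2 + 3 + 8·2 + 5·4 = 79
  C: 2·0 + 3·1 + 13·0 + 1 + 8·0 + 5·0 = 4
  D: 2·4 + 3·0 + 13·1 + 0 + 8·3 + 5·3 = 60
  E: 2·2 + 3·2 + 13·3 + 2 + 8·1 + 5·1 = 64
A has the highest total.

A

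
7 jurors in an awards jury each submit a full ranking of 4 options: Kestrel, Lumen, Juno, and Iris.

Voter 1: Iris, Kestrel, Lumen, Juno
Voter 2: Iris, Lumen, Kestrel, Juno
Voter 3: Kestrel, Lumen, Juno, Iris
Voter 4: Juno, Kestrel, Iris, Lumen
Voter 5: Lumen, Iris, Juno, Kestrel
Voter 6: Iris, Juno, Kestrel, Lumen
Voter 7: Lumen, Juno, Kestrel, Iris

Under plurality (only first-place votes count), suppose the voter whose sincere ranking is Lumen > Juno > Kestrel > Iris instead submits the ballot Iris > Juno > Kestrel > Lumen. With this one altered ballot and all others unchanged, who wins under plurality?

First-place totals with the altered ballot: Kestrel 1, Lumen 1, Juno 1, Iris 4.
The winner is unchanged: still Iris.

Iris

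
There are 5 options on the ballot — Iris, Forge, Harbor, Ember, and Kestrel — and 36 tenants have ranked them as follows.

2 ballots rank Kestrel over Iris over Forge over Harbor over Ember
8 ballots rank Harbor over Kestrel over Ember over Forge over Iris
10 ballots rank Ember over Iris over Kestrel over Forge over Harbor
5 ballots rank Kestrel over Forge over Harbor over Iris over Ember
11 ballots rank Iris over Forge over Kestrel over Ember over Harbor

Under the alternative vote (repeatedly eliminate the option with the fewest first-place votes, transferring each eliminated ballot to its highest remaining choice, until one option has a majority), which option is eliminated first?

Forge

Round 1: Iris 11, Ember 10, Harbor 8, Kestrel 7, Forge 0. Forge has the fewest and is eliminated.
Round 2: Iris 11, Ember 10, Harbor 8, Kestrel 7. Kestrel has the fewest and is eliminated.
Round 3: Iris 13, Harbor 13, Ember 10. Ember has the fewest and is eliminated.
Round 4: Iris 23, Harbor 13. Iris has a majority.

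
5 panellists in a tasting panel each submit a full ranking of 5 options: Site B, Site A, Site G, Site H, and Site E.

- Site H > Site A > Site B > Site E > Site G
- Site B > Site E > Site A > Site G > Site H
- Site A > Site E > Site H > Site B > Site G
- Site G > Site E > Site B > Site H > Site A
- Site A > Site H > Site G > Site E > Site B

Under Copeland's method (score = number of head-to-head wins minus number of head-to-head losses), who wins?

Pairwise results:
  Site B vs Site A: Site A wins 3–2.
  Site B vs Site G: Site B wins 3–2.
  Site B vs Site H: Site H wins 3–2.
  Site B vs Site E: Site E wins 3–2.
  Site A vs Site G: Site A wins 4–1.
  Site A vs Site H: Site A wins 3–2.
  Site A vs Site E: Site A wins 3–2.
  Site G vs Site H: Site H wins 3–2.
  Site G vs Site E: Site E wins 3–2.
  Site H vs Site E: Site E wins 3–2.
Copeland scores (wins − losses):
  Site B: 1 − 3 = -2
  Site A: 4 − 0 = 4
  Site G: 0 − 4 = -4
  Site H: 2 − 2 = 0
  Site E: 3 − 1 = 2
Site A has the best Copeland score.

Site A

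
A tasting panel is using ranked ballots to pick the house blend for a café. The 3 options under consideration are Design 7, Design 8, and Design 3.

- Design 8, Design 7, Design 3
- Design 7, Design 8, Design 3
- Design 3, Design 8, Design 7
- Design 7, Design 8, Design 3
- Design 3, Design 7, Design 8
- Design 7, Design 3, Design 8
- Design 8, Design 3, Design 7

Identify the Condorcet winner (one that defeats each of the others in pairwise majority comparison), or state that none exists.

Design 7

Head-to-head results (7 voters total):
Design 7 vs Design 8: Design 7 wins 4–3.
Design 7 vs Design 3: Design 7 wins 4–3.
Design 8 vs Design 3: Design 8 wins 4–3.
Design 7 beats each rival — Design 8 (4–3), Design 3 (4–3) — so Design 7 is the Condorcet winner.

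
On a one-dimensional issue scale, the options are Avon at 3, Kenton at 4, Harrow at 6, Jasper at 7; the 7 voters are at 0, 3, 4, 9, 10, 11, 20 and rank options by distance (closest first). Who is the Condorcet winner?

Jasper

With single-peaked preferences on a line, the Condorcet winner is the candidate closest to the median voter.
The median voter (position 9) is closest to Jasper at 7.
Check: Jasper vs Harrow — voters closer to Jasper: 4 of 7.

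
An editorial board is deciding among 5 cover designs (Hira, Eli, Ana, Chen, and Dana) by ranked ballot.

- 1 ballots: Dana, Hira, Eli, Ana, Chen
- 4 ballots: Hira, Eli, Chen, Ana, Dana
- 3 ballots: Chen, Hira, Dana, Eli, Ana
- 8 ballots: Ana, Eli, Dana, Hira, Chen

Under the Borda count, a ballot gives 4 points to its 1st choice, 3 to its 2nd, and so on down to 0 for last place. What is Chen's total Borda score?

20

Borda scores:
  Hira: 3 + 4·4 + 3·3 + 8·1 = 36
  Eli: 2 + 4·3 + 3·1 + 8·3 = 41
  Ana: 1 + 4·1 + 3·0 + 8·4 = 37
  Chen: 0 + 4·2 + 3·4 + 8·0 = 20
  Dana: 4 + 4·0 + 3·2 + 8·2 = 26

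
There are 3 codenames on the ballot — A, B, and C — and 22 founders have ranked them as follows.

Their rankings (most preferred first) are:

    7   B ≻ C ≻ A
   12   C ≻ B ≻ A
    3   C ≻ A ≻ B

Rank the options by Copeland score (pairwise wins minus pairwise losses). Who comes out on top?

Pairwise results:
  A vs B: B wins 19–3.
  A vs C: C wins 22–0.
  B vs C: C wins 15–7.
Copeland scores (wins − losses):
  A: 0 − 2 = -2
  B: 1 − 1 = 0
  C: 2 − 0 = 2
C has the best Copeland score.

C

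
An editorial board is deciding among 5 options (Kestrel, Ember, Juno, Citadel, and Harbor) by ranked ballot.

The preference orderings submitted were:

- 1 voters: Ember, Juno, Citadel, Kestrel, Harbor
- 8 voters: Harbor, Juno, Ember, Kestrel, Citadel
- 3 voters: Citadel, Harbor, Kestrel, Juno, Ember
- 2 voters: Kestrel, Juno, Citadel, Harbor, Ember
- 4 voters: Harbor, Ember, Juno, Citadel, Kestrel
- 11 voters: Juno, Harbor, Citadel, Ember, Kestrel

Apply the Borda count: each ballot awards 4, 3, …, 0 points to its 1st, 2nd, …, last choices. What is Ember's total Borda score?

43

Borda scores:
  Kestrel: 1 + 8·1 + 3·2 + 2·4 + 4·0 + 11·0 = 23
  Ember: 4 + 8·2 + 3·0 + 2·0 + 4·3 + 11·1 = 43
  Juno: 3 + 8·3 + 3·1 + 2·3 + 4·2 + 11·4 = 88
  Citadel: 2 + 8·0 + 3·4 + 2·2 + 4·1 + 11·2 = 44
  Harbor: 0 + 8·4 + 3·3 + 2·1 + 4·4 + 11·3 = 92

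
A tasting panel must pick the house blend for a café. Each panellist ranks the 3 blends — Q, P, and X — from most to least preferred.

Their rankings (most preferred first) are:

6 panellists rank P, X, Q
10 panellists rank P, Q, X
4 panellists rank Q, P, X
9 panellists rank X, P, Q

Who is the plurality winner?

P

First-place vote totals:
  Q: 4
  P: 16
  X: 9
P has the most first-place votes.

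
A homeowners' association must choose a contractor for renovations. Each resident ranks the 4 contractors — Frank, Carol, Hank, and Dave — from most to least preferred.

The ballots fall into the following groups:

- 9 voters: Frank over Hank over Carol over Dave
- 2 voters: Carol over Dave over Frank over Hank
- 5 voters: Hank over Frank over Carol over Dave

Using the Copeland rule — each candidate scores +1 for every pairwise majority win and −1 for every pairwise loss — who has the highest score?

Frank

Pairwise results:
  Frank vs Carol: Frank wins 14–2.
  Frank vs Hank: Frank wins 11–5.
  Frank vs Dave: Frank wins 14–2.
  Carol vs Hank: Hank wins 14–2.
  Carol vs Dave: Carol wins 16–0.
  Hank vs Dave: Hank wins 14–2.
Copeland scores (wins − losses):
  Frank: 3 − 0 = 3
  Carol: 1 − 2 = -1
  Hank: 2 − 1 = 1
  Dave: 0 − 3 = -3
Frank has the best Copeland score.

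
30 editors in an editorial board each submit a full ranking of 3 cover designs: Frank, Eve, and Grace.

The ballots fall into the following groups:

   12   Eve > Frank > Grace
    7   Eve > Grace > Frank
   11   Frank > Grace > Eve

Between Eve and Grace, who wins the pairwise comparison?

Ballots ranking Eve above Grace: 12+7 = 19.
Ballots ranking Grace above Eve: 11.
Eve wins the head-to-head, 19–11.

Eve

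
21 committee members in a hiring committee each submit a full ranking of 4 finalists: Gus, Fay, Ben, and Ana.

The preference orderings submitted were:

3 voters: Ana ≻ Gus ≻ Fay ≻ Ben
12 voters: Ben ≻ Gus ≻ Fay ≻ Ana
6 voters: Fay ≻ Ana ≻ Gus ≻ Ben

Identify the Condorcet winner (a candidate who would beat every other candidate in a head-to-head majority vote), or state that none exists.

Ben

Head-to-head results (21 voters total):
Gus vs Fay: Gus wins 15–6.
Gus vs Ben: Ben wins 12–9.
Gus vs Ana: Gus wins 12–9.
Fay vs Ben: Ben wins 12–9.
Fay vs Ana: Fay wins 18–3.
Ben vs Ana: Ben wins 12–9.
Ben beats each rival — Gus (12–9), Fay (12–9), Ana (12–9) — so Ben is the Condorcet winner.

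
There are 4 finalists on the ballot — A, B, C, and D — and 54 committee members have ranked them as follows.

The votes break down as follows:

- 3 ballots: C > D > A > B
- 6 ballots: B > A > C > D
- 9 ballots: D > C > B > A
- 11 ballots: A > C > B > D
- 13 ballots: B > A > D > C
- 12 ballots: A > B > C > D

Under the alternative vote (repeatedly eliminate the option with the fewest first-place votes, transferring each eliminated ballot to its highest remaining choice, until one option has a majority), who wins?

B

Round 1: A 23, B 19, D 9, C 3. C has the fewest and is eliminated.
Round 2: A 23, B 19, D 12. D has the fewest and is eliminated.
Round 3: B 28, A 26. B has a majority.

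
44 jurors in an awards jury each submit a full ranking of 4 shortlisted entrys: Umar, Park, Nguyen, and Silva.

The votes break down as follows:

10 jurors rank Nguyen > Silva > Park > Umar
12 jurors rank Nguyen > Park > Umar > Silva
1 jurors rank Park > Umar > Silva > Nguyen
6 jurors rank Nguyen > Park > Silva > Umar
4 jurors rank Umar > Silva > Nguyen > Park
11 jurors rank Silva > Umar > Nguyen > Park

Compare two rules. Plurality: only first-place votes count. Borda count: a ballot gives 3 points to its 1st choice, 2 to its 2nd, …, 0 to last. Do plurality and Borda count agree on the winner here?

Plurality first-place counts: Umar 4, Park 1, Nguyen 28, Silva 11 → Nguyen.
Borda totals: Umar 48, Park 49, Nguyen 99, Silva 68 → Nguyen.
The two rules agree on Nguyen.

Yes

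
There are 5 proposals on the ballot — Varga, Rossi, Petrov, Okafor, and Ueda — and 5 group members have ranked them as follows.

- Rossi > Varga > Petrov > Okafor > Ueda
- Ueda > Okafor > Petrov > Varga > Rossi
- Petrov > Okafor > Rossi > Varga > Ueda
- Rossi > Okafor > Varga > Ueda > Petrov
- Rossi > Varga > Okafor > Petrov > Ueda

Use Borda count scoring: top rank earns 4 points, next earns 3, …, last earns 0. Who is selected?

Borda scores:
  Varga: 3 + 1 + 1 + 2 + 3 = 10
  Rossi: 4 + 0 + 2 + 4 + 4 = 14
  Petrov: 2 + 2 + 4 + 0 + 1 = 9
  Okafor: 1 + 3 + 3 + 3 + 2 = 12
  Ueda: 0 + 4 + 0 + 1 + 0 = 5
Rossi has the highest total.

Rossi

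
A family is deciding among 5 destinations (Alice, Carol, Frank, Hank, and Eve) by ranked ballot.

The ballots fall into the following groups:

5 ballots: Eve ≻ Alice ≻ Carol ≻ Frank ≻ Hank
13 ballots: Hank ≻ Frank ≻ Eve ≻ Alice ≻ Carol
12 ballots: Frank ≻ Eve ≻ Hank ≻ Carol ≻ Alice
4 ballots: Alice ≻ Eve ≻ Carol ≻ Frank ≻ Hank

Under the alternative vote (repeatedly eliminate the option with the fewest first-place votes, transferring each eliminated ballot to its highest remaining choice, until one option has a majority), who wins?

Frank

Round 1: Hank 13, Frank 12, Eve 5, Alice 4, Carol 0. Carol has the fewest and is eliminated.
Round 2: Hank 13, Frank 12, Eve 5, Alice 4. Alice has the fewest and is eliminated.
Round 3: Hank 13, Frank 12, Eve 9. Eve has the fewest and is eliminated.
Round 4: Frank 21, Hank 13. Frank has a majority.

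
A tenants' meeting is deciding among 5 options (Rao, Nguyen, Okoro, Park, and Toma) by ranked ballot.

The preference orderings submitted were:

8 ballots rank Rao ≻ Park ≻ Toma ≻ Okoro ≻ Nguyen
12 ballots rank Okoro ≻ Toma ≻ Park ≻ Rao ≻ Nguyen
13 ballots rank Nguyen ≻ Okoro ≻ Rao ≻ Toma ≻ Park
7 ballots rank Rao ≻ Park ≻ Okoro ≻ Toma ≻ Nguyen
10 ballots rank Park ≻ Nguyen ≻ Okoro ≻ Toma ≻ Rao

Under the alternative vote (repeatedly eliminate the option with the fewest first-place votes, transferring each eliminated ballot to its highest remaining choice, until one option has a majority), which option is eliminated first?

Toma

Round 1: Rao 15, Nguyen 13, Okoro 12, Park 10, Toma 0. Toma has the fewest and is eliminated.
Round 2: Rao 15, Nguyen 13, Okoro 12, Park 10. Park has the fewest and is eliminated.
Round 3: Nguyen 23, Rao 15, Okoro 12. Okoro has the fewest and is eliminated.
Round 4: Rao 27, Nguyen 23. Rao has a majority.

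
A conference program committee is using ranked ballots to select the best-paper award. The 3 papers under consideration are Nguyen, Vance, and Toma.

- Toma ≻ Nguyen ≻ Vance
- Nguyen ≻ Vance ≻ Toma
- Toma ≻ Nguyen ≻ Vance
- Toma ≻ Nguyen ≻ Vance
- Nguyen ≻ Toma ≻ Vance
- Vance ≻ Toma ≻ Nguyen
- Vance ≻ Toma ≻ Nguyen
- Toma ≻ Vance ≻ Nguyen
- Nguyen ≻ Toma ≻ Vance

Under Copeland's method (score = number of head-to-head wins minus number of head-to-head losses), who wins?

Toma

Pairwise results:
  Nguyen vs Vance: Nguyen wins 6–3.
  Nguyen vs Toma: Toma wins 6–3.
  Vance vs Toma: Toma wins 6–3.
Copeland scores (wins − losses):
  Nguyen: 1 − 1 = 0
  Vance: 0 − 2 = -2
  Toma: 2 − 0 = 2
Toma has the best Copeland score.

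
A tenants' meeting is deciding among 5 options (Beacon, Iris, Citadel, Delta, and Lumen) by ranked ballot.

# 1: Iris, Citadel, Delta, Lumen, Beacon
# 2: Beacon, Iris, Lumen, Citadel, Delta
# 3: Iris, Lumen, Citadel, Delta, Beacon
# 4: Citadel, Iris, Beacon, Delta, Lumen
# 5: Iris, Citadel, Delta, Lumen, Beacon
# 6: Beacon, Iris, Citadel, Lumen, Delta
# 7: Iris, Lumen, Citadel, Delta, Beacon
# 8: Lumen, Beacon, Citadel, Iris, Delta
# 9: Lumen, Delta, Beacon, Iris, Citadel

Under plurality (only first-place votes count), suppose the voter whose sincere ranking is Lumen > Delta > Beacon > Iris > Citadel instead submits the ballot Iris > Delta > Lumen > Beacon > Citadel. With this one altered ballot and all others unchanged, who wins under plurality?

Iris

First-place totals with the altered ballot: Beacon 2, Iris 5, Citadel 1, Delta 0, Lumen 1.
The winner is unchanged: still Iris.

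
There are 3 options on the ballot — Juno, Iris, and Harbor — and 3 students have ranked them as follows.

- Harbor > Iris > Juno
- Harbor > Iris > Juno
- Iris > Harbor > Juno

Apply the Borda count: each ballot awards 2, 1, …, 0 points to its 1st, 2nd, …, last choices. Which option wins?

Borda scores:
  Juno: 0 + 0 + 0 = 0
  Iris: 1 + 1 + 2 = 4
  Harbor: 2 + 2 + 1 = 5
Harbor has the highest total.

Harbor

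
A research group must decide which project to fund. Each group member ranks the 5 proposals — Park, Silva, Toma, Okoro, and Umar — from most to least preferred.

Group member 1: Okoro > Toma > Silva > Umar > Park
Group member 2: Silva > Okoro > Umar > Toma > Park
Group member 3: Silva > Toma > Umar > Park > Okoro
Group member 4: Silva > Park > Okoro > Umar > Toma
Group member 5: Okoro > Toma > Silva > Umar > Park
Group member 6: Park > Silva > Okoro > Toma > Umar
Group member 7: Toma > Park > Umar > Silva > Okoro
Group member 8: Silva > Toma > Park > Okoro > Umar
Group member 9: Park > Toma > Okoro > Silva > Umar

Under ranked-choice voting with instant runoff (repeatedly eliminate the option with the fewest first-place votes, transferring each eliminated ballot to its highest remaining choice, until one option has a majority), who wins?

Round 1: Silva 4, Park 2, Okoro 2, Toma 1, Umar 0. Umar has the fewest and is eliminated.
Round 2: Silva 4, Park 2, Okoro 2, Toma 1. Toma has the fewest and is eliminated.
Round 3: Silva 4, Park 3, Okoro 2. Okoro has the fewest and is eliminated.
Round 4: Silva 6, Park 3. Silva has a majority.

Silva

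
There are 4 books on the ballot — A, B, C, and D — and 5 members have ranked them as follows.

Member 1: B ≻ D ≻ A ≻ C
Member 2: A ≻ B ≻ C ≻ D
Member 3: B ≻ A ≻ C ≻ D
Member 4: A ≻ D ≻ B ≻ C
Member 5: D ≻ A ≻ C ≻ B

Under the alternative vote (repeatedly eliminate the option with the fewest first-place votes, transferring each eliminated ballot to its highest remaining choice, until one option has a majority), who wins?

Round 1: A 2, B 2, D 1, C 0. C has the fewest and is eliminated.
Round 2: A 2, B 2, D 1. D has the fewest and is eliminated.
Round 3: A 3, B 2. A has a majority.

A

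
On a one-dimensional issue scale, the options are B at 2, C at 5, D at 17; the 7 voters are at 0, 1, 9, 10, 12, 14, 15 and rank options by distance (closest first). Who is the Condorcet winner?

With single-peaked preferences on a line, the Condorcet winner is the candidate closest to the median voter.
The median voter (position 10) is closest to C at 5.
Check: C vs D — voters closer to C: 4 of 7.

C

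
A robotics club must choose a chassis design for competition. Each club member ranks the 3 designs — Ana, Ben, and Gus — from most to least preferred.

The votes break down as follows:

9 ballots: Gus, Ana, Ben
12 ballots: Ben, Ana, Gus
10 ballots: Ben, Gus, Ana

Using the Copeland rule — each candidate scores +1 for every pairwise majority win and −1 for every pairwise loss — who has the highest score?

Pairwise results:
  Ana vs Ben: Ben wins 22–9.
  Ana vs Gus: Gus wins 19–12.
  Ben vs Gus: Ben wins 22–9.
Copeland scores (wins − losses):
  Ana: 0 − 2 = -2
  Ben: 2 − 0 = 2
  Gus: 1 − 1 = 0
Ben has the best Copeland score.

Ben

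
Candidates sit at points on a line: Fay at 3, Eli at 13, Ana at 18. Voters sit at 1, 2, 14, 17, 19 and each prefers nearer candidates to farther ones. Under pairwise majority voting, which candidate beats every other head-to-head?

With single-peaked preferences on a line, the Condorcet winner is the candidate closest to the median voter.
The median voter (position 14) is closest to Eli at 13.
Check: Eli vs Ana — voters closer to Eli: 3 of 5.

Eli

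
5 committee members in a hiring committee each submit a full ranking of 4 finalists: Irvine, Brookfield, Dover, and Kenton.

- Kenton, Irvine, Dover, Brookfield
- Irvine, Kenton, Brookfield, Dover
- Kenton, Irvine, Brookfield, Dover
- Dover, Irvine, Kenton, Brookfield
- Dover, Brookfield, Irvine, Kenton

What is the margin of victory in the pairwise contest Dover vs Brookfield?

1

Ballots ranking Dover above Brookfield: 3.
Ballots ranking Brookfield above Dover: 2.
Dover wins 3–2, a margin of 1.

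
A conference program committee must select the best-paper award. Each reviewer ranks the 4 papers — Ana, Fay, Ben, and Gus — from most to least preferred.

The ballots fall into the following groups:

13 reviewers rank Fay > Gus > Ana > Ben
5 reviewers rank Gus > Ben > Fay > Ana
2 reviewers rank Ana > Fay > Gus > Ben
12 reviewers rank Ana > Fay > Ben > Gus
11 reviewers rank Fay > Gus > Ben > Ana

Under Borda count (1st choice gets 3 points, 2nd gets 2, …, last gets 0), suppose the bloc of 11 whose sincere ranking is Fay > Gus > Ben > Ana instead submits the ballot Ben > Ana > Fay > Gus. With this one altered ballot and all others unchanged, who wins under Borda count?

Borda totals with the altered ballot: Ana 77, Fay 83, Ben 55, Gus 43.
The winner is unchanged: still Fay.

Fay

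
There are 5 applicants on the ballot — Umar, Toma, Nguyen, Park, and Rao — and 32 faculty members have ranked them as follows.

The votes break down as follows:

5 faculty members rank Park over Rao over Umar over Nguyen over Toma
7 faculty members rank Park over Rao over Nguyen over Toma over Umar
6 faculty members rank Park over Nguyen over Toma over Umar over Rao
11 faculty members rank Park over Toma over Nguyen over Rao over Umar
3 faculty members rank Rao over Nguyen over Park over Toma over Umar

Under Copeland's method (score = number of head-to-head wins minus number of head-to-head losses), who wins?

Pairwise results:
  Umar vs Toma: Toma wins 27–5.
  Umar vs Nguyen: Nguyen wins 27–5.
  Umar vs Park: Park wins 32–0.
  Umar vs Rao: Rao wins 26–6.
  Toma vs Nguyen: Nguyen wins 21–11.
  Toma vs Park: Park wins 32–0.
  Toma vs Rao: Toma wins 17–15.
  Nguyen vs Park: Park wins 29–3.
  Nguyen vs Rao: Nguyen wins 17–15.
  Park vs Rao: Park wins 29–3.
Copeland scores (wins − losses):
  Umar: 0 − 4 = -4
  Toma: 2 − 2 = 0
  Nguyen: 3 − 1 = 2
  Park: 4 − 0 = 4
  Rao: 1 − 3 = -2
Park has the best Copeland score.

Park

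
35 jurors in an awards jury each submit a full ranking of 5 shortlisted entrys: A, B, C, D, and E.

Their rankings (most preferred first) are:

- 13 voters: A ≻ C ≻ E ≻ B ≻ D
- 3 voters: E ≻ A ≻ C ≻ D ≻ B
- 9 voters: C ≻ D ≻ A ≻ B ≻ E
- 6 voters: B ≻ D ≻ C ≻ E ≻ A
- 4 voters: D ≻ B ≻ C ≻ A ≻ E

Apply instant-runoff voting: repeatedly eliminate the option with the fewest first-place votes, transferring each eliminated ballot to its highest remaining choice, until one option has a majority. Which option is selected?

Round 1: A 13, C 9, B 6, D 4, E 3. E has the fewest and is eliminated.
Round 2: A 16, C 9, B 6, D 4. D has the fewest and is eliminated.
Round 3: A 16, B 10, C 9. C has the fewest and is eliminated.
Round 4: A 25, B 10. A has a majority.

A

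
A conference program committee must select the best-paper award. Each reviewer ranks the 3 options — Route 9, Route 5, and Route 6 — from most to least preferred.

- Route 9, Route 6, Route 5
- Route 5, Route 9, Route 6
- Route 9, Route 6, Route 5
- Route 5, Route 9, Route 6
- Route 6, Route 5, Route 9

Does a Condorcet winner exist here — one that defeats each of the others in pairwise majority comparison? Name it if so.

None — there is no Condorcet winner

Head-to-head results (5 voters total):
Route 9 vs Route 5: Route 5 wins 3–2.
Route 9 vs Route 6: Route 9 wins 4–1.
Route 5 vs Route 6: Route 6 wins 3–2.
No candidate beats all others: Route 9 beats Route 6 beats Route 5 beats Route 9, a majority cycle.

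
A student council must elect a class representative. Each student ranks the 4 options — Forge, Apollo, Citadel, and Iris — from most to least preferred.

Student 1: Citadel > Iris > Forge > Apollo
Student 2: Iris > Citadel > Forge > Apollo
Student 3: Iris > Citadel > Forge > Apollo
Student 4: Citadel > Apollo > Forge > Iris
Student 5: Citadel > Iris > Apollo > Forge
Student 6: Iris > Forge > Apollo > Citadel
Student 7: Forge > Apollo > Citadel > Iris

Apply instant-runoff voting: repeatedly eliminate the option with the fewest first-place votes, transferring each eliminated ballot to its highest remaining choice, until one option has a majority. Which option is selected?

Round 1: Citadel 3, Iris 3, Forge 1, Apollo 0. Apollo has the fewest and is eliminated.
Round 2: Citadel 3, Iris 3, Forge 1. Forge has the fewest and is eliminated.
Round 3: Citadel 4, Iris 3. Citadel has a majority.

Citadel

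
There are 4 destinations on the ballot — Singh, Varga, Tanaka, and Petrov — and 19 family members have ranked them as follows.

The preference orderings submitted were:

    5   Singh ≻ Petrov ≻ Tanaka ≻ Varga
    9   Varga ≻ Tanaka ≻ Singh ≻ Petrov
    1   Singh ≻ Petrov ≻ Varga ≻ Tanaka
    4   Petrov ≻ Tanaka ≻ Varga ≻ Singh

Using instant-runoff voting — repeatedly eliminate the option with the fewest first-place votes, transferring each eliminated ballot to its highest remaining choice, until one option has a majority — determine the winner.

Varga

Round 1: Varga 9, Singh 6, Petrov 4, Tanaka 0. Tanaka has the fewest and is eliminated.
Round 2: Varga 9, Singh 6, Petrov 4. Petrov has the fewest and is eliminated.
Round 3: Varga 13, Singh 6. Varga has a majority.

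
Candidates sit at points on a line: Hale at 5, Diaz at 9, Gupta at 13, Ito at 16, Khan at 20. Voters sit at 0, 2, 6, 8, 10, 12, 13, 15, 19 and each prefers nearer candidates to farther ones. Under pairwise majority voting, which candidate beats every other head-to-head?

With single-peaked preferences on a line, the Condorcet winner is the candidate closest to the median voter.
The median voter (position 10) is closest to Diaz at 9.
Check: Diaz vs Ito — voters closer to Diaz: 6 of 9.

Diaz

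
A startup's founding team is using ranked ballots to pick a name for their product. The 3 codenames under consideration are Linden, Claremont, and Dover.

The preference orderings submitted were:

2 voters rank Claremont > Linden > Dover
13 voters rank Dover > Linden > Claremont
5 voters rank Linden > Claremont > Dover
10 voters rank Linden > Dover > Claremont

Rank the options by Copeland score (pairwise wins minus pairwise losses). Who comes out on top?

Linden

Pairwise results:
  Linden vs Claremont: Linden wins 28–2.
  Linden vs Dover: Linden wins 17–13.
  Claremont vs Dover: Dover wins 23–7.
Copeland scores (wins − losses):
  Linden: 2 − 0 = 2
  Claremont: 0 − 2 = -2
  Dover: 1 − 1 = 0
Linden has the best Copeland score.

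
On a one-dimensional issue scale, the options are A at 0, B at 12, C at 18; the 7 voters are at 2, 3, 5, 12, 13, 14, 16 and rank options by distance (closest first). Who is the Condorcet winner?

B

With single-peaked preferences on a line, the Condorcet winner is the candidate closest to the median voter.
The median voter (position 12) is closest to B at 12.
Check: B vs A — voters closer to B: 4 of 7.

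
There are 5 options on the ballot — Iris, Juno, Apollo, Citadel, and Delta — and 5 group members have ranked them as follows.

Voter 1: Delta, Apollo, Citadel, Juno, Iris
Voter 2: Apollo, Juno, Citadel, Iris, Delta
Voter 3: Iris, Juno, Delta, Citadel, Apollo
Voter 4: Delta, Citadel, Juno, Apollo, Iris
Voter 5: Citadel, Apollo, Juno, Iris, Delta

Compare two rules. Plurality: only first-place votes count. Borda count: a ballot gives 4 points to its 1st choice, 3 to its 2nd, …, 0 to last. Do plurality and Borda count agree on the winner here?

Plurality first-place counts: Iris 1, Juno 0, Apollo 1, Citadel 1, Delta 2 → Delta.
Borda totals: Iris 6, Juno 11, Apollo 11, Citadel 12, Delta 10 → Citadel.
The two rules disagree: plurality picks Delta, Borda picks Citadel.

No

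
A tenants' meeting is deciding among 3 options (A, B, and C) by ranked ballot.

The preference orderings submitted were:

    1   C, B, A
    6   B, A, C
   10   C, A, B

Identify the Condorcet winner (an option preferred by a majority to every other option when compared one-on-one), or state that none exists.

Head-to-head results (17 voters total):
A vs B: A wins 10–7.
A vs C: C wins 11–6.
B vs C: C wins 11–6.
C beats each rival — A (11–6), B (11–6) — so C is the Condorcet winner.

C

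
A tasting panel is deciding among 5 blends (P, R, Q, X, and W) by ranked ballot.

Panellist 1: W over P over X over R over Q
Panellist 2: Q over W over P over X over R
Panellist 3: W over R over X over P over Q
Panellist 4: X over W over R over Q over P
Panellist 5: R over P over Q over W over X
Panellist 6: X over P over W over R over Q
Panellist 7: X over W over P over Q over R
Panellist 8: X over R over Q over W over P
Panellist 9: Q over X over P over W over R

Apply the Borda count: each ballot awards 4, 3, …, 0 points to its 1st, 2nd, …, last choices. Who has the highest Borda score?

X

Borda scores:
  P: 3 + 2 + 1 + 0 + 3 + 3 + 2 + 0 + 2 = 16
  R: 1 + 0 + 3 + 2 + 4 + 1 + 0 + 3 + 0 = 14
  Q: 0 + 4 + 0 + 1 + 2 + 0 + 1 + 2 + 4 = 14
  X: 2 + 1 + 2 + 4 + 0 + 4 + 4 + 4 + 3 = 24
  W: 4 + 3 + 4 + 3 + 1 + 2 + 3 + 1 + 1 = 22
X has the highest total.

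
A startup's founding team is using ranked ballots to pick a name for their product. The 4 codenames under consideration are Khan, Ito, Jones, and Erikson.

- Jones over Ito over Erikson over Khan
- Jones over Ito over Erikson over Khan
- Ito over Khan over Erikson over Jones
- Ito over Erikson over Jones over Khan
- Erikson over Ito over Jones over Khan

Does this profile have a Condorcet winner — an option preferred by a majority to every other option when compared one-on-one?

Yes

Head-to-head results (5 voters total):
Khan vs Ito: Ito wins 5–0.
Khan vs Jones: Jones wins 4–1.
Khan vs Erikson: Erikson wins 4–1.
Ito vs Jones: Ito wins 3–2.
Ito vs Erikson: Ito wins 4–1.
Jones vs Erikson: Erikson wins 3–2.
Ito beats each rival — Khan (5–0), Jones (3–2), Erikson (4–1) — so Ito is the Condorcet winner.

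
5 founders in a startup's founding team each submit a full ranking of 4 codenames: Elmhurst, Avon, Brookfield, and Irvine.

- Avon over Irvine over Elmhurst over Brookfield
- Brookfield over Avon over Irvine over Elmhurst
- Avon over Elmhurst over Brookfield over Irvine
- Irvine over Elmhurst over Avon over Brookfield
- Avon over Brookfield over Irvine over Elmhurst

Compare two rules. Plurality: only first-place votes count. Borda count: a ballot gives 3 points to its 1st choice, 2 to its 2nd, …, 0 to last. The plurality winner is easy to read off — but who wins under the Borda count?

Plurality first-place counts: Elmhurst 0, Avon 3, Brookfield 1, Irvine 1 → Avon.
Borda totals: Elmhurst 5, Avon 12, Brookfield 6, Irvine 7 → Avon.

Avon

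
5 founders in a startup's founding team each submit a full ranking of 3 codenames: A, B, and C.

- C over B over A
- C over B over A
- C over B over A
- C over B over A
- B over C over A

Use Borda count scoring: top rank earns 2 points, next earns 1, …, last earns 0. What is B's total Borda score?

Borda scores:
  A: 0 + 0 + 0 + 0 + 0 = 0
  B: 1 + 1 + 1 + 1 + 2 = 6
  C: 2 + 2 + 2 + 2 + 1 = 9

6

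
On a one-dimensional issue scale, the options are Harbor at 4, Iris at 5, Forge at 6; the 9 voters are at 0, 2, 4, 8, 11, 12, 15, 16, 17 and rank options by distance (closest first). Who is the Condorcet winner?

With single-peaked preferences on a line, the Condorcet winner is the candidate closest to the median voter.
The median voter (position 11) is closest to Forge at 6.
Check: Forge vs Iris — voters closer to Forge: 6 of 9.

Forge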